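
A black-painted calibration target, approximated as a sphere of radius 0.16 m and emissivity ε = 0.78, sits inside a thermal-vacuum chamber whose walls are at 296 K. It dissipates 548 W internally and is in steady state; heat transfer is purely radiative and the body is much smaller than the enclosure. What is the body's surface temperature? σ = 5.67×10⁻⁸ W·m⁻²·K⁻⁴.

T ≈ 464 K

For a small grey body in a large enclosure, net radiated power = εσA(T⁴ − T_w⁴).
Steady state: P = εσA(T⁴ − T_w⁴) with A = 4πr² = 0.3217 m².
T⁴ = P/(εσA) + T_w⁴ = 548/(0.78·5.67×10⁻⁸·0.3217) + (296)⁴
    = 3.852×10¹⁰ + 7.677×10⁹ = 4.619×10¹⁰ K⁴.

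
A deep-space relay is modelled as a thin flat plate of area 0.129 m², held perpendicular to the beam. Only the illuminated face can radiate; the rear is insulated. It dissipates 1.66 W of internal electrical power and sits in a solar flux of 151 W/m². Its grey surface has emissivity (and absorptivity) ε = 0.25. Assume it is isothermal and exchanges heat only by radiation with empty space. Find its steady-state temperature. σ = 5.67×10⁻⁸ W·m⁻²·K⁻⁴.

At steady state, absorbed solar power + internal power = radiated power.
Absorbed: α·S·A_cross = 0.25·151·0.1290 = 4.870 W (cross-section A).
Total input = 4.870 + 1.66 = 6.530 W.
Radiated: εσ·A_surf·T⁴ with A_surf = A = 0.1290 m².
T⁴ = 6.530/(0.25·5.67×10⁻⁸·0.1290) = 3.571×10⁹ K⁴.

T ≈ 244 K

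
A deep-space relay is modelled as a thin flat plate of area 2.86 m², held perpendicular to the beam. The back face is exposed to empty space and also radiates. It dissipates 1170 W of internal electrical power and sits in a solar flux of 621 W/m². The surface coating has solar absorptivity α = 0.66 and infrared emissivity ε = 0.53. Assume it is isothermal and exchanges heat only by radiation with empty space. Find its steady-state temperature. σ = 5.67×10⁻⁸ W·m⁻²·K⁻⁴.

At steady state, absorbed solar power + internal power = radiated power.
Absorbed: α·S·A_cross = 0.66·621·2.860 = 1172 W (cross-section A).
Total input = 1172 + 1170 = 2342 W.
Radiated: εσ·A_surf·T⁴ with A_surf = 2A = 5.720 m².
T⁴ = 2342/(0.53·5.67×10⁻⁸·5.720) = 1.363×10¹⁰ K⁴.

T ≈ 342 K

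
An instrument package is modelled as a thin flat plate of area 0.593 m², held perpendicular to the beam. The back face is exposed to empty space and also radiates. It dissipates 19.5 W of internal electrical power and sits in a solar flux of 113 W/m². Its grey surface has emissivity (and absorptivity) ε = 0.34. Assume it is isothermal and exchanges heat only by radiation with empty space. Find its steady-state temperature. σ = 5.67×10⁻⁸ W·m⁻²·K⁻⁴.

At steady state, absorbed solar power + internal power = radiated power.
Absorbed: α·S·A_cross = 0.34·113·0.5930 = 22.78 W (cross-section A).
Total input = 22.78 + 19.5 = 42.28 W.
Radiated: εσ·A_surf·T⁴ with A_surf = 2A = 1.186 m².
T⁴ = 42.28/(0.34·5.67×10⁻⁸·1.186) = 1.849×10⁹ K⁴.

T ≈ 207 K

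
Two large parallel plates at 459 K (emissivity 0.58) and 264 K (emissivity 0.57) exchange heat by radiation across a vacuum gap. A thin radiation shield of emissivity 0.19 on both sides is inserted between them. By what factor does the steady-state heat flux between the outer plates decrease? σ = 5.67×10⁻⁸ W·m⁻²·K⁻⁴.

Without shield: q₀ = σΔ(T⁴)/(1/ε₁+1/ε₂−1) with denominator 2.479.
With shield the two gaps are in series; the resistances add: (1/ε₁+1/ε_s−1)+(1/ε_s+1/ε₂−1) = 5.987+6.018 = 12.00.
Heat-flux ratio q₀/q = 12.00/2.479.

factor ≈ 4.84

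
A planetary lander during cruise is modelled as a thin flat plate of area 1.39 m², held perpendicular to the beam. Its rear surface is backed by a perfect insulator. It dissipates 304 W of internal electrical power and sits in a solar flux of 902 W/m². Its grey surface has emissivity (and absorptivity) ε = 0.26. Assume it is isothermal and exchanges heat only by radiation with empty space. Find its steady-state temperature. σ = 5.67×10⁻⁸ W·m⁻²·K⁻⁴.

T ≈ 419 K

At steady state, absorbed solar power + internal power = radiated power.
Absorbed: α·S·A_cross = 0.26·902·1.390 = 326.0 W (cross-section A).
Total input = 326.0 + 304 = 630.0 W.
Radiated: εσ·A_surf·T⁴ with A_surf = A = 1.390 m².
T⁴ = 630.0/(0.26·5.67×10⁻⁸·1.390) = 3.074×10¹⁰ K⁴.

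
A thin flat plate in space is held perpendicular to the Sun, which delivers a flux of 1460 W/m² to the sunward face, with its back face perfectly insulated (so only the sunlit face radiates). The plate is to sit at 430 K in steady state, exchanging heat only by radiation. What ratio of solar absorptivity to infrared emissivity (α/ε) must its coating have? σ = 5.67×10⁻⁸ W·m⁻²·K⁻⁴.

Balance: αS·A = εσ·1A·T⁴ ⇒ α/ε = σT⁴/S.
α/ε = 5.67×10⁻⁸·(430)⁴/1460 = 5.67×10⁻⁸·3.419×10¹⁰/1460.

α/ε ≈ 1.33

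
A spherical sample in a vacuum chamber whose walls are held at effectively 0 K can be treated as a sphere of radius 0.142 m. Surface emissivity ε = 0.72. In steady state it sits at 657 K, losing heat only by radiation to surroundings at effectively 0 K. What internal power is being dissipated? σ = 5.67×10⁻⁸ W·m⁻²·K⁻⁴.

P ≈ 1930 W

Steady state: P = εσA T⁴.
A = 4πr² = 0.2534 m²; T⁴ = (657)⁴ = 1.863×10¹¹ K⁴.
P = 0.72 × 5.67×10⁻⁸ × 0.2534 × 1.863×10¹¹.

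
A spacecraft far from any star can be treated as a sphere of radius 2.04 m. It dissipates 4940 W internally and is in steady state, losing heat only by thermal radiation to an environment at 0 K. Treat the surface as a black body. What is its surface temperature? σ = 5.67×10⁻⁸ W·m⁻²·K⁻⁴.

T ≈ 202 K

Steady state: internal power = radiated power, P = εσA T⁴.
Radiating area A = 4πr² = 52.30 m².
T⁴ = P/(εσA) = 4940/(1.0·5.67×10⁻⁸·52.30) = 1.666×10⁹ K⁴.
T = (1.666×10⁹)^(1/4).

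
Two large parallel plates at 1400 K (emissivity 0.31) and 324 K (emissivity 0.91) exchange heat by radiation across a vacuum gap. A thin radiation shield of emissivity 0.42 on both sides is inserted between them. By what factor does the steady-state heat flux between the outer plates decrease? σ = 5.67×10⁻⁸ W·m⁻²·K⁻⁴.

Without shield: q₀ = σΔ(T⁴)/(1/ε₁+1/ε₂−1) with denominator 3.325.
With shield the two gaps are in series; the resistances add: (1/ε₁+1/ε_s−1)+(1/ε_s+1/ε₂−1) = 4.607+2.480 = 7.087.
Heat-flux ratio q₀/q = 7.087/3.325.

factor ≈ 2.13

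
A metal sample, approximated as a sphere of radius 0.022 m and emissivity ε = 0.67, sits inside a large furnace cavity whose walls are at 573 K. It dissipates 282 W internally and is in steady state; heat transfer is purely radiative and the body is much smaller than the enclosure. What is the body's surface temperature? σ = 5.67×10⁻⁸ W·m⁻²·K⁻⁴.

For a small grey body in a large enclosure, net radiated power = εσA(T⁴ − T_w⁴).
Steady state: P = εσA(T⁴ − T_w⁴) with A = 4πr² = 0.006082 m².
T⁴ = P/(εσA) + T_w⁴ = 282/(0.67·5.67×10⁻⁸·0.006082) + (573)⁴
    = 1.220×10¹² + 1.078×10¹¹ = 1.328×10¹² K⁴.

T ≈ 1070 K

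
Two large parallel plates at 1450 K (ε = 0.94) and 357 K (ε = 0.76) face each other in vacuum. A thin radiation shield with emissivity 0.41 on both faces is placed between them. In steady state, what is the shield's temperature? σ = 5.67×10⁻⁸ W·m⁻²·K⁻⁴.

T_s ≈ 1230 K

In steady state the net flux on the hot side equals that on the cold side.
σ(T₁⁴−T_s⁴)/D₁ = σ(T_s⁴−T₂⁴)/D₂, with D₁ = 1/ε₁+1/ε_s−1 = 2.503, D₂ = 1/ε_s+1/ε₂−1 = 2.755.
Solve for T_s⁴: T_s⁴ = (D₂·T₁⁴ + D₁·T₂⁴)/(D₁+D₂) = 2.324×10¹² K⁴.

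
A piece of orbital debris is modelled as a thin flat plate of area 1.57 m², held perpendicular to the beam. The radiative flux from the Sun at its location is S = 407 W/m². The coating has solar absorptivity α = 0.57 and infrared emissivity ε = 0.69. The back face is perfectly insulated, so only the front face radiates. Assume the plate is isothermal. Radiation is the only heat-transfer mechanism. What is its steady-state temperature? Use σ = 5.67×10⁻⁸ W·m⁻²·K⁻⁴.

T ≈ 277 K

At equilibrium, absorbed power = emitted power.
Absorbing cross-section = A = 1.570 m²; emitting surface = A = 1.570 m² (ratio 1).
αS·A_cross = εσ·A_surf·T⁴  ⇒  T⁴ = αS/(ε·1σ).
T⁴ = 0.570·407/(0.69·1·5.67×10⁻⁸) = 5.930×10⁹ K⁴.
T = (5.930×10⁹)^(1/4).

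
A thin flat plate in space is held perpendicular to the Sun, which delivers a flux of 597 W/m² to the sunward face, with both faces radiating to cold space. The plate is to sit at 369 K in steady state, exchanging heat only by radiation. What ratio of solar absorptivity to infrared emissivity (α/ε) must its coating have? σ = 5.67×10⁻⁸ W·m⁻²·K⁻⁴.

Balance: αS·A = εσ·2A·T⁴ ⇒ α/ε = 2σT⁴/S.
α/ε = 2·5.67×10⁻⁸·(369)⁴/597 = 2·5.67×10⁻⁸·1.854×10¹⁰/597.

α/ε ≈ 3.52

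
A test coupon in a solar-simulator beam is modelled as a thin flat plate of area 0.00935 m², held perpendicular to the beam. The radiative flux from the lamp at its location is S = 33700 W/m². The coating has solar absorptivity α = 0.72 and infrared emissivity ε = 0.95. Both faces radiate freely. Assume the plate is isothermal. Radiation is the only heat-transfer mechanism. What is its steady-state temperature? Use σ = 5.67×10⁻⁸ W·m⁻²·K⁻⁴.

T ≈ 689 K

At equilibrium, absorbed power = emitted power.
Absorbing cross-section = A = 0.009350 m²; emitting surface = 2A = 0.01870 m² (ratio 2).
αS·A_cross = εσ·A_surf·T⁴  ⇒  T⁴ = αS/(ε·2σ).
T⁴ = 0.720·33700/(0.95·2·5.67×10⁻⁸) = 2.252×10¹¹ K⁴.
T = (2.252×10¹¹)^(1/4).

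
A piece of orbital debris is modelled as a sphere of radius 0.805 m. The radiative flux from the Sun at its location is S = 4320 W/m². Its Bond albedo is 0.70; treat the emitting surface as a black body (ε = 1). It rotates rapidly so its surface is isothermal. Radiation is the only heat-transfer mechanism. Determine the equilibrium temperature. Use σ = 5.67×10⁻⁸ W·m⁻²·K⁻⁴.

T ≈ 275 K

At equilibrium, absorbed power = emitted power.
Absorbing cross-section = πr² = 2.036 m²; emitting surface = 4πr² = 8.143 m² (ratio 4).
(1−a)S·A_cross = εσ·A_surf·T⁴  ⇒  T⁴ = (1−a)S/(4σ).
T⁴ = 0.300·4320/(4·5.67×10⁻⁸) = 5.714×10⁹ K⁴.
T = (5.714×10⁹)^(1/4).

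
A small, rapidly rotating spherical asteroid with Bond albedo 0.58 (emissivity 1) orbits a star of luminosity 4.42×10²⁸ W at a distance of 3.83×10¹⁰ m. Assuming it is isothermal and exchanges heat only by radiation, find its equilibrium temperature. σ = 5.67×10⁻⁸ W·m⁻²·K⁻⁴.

First find the stellar flux at distance d: S = L/(4πd²) = 4.42×10²⁸/(4π·(3.83×10¹⁰)²) = 2.398×10⁶ W/m².
For an isothermal sphere, absorbed (1−a)S·πr² = emitted σ·4πr²·T⁴, so T⁴ = (1−a)S/(4σ).
T⁴ = 0.420·2.398×10⁶/(4·5.67×10⁻⁸) = 4.440×10¹² K⁴.

T ≈ 1450 K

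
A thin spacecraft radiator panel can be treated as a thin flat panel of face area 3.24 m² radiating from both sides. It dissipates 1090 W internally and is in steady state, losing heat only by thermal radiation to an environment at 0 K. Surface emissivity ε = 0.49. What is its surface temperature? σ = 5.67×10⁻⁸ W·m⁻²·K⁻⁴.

T ≈ 279 K

Steady state: internal power = radiated power, P = εσA T⁴.
Radiating area A = 2·3.24 = 6.480 m².
T⁴ = P/(εσA) = 1090/(0.49·5.67×10⁻⁸·6.480) = 6.054×10⁹ K⁴.
T = (6.054×10⁹)^(1/4).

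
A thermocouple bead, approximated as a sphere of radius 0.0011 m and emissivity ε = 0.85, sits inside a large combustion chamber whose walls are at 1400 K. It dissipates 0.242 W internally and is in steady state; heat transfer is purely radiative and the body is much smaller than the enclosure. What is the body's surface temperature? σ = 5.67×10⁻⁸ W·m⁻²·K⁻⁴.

T ≈ 1430 K

For a small grey body in a large enclosure, net radiated power = εσA(T⁴ − T_w⁴).
Steady state: P = εσA(T⁴ − T_w⁴) with A = 4πr² = 1.521×10⁻⁵ m².
T⁴ = P/(εσA) + T_w⁴ = 0.242/(0.85·5.67×10⁻⁸·1.521×10⁻⁵) + (1400)⁴
    = 3.302×10¹¹ + 3.842×10¹² = 4.172×10¹² K⁴.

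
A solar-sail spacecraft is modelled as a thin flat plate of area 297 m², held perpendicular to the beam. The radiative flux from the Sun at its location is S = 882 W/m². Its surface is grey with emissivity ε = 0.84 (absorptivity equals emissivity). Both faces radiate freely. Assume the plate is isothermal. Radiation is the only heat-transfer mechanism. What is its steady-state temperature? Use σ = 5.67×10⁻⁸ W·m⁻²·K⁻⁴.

T ≈ 297 K

At equilibrium, absorbed power = emitted power.
Absorbing cross-section = A = 297.0 m²; emitting surface = 2A = 594.0 m² (ratio 2).
εS·A_cross = εσ·A_surf·T⁴  ⇒  T⁴ = S/(2σ)   (ε cancels).
T⁴ = 882/(2·5.67×10⁻⁸) = 7.778×10⁹ K⁴.
T = (7.778×10⁹)^(1/4).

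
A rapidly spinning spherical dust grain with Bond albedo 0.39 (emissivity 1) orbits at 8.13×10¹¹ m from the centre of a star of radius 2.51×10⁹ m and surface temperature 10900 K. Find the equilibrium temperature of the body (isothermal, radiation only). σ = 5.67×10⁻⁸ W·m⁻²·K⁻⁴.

The star's surface emits σT_*⁴; at distance d the flux is S = σT_*⁴(R_*/d)².
S = 5.67×10⁻⁸·(10900)⁴·(2.51×10⁹/8.13×10¹¹)² = 7629 W/m².
For an isothermal sphere T⁴ = (1−a)S/(4σ) = 2.052×10¹⁰ K⁴.

T ≈ 378 K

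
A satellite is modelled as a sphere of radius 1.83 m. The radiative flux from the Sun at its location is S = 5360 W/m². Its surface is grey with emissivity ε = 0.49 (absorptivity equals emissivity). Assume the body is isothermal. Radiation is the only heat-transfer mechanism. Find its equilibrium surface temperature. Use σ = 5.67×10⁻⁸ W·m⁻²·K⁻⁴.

T ≈ 392 K

At equilibrium, absorbed power = emitted power.
Absorbing cross-section = πr² = 10.52 m²; emitting surface = 4πr² = 42.08 m² (ratio 4).
εS·A_cross = εσ·A_surf·T⁴  ⇒  T⁴ = S/(4σ)   (ε cancels).
T⁴ = 5360/(4·5.67×10⁻⁸) = 2.363×10¹⁰ K⁴.
T = (2.363×10¹⁰)^(1/4).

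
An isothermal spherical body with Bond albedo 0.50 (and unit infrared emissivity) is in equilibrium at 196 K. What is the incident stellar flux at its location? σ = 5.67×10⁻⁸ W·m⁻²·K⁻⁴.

S ≈ 669 W/m²

(1−a)S·πr² = σ·4πr²·T⁴ ⇒ S = 4σT⁴/(1−a).
S = 4·5.67×10⁻⁸·1.476×10⁹/0.500.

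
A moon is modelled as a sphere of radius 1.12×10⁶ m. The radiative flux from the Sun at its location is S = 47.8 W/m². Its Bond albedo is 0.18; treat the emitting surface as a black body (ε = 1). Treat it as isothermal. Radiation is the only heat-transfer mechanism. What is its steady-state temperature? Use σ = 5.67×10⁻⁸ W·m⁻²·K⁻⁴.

T ≈ 115 K

At equilibrium, absorbed power = emitted power.
Absorbing cross-section = πr² = 3.941×10¹² m²; emitting surface = 4πr² = 1.576×10¹³ m² (ratio 4).
(1−a)S·A_cross = εσ·A_surf·T⁴  ⇒  T⁴ = (1−a)S/(4σ).
T⁴ = 0.820·47.8/(4·5.67×10⁻⁸) = 1.728×10⁸ K⁴.
T = (1.728×10⁸)^(1/4).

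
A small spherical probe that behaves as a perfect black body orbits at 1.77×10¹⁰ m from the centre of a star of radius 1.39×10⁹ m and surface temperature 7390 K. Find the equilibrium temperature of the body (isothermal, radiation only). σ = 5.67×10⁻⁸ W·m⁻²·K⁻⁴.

T ≈ 1460 K

The star's surface emits σT_*⁴; at distance d the flux is S = σT_*⁴(R_*/d)².
S = 5.67×10⁻⁸·(7390)⁴·(1.39×10⁹/1.77×10¹⁰)² = 1.043×10⁶ W/m².
For an isothermal sphere T⁴ = (1−a)S/(4σ) = 4.598×10¹² K⁴.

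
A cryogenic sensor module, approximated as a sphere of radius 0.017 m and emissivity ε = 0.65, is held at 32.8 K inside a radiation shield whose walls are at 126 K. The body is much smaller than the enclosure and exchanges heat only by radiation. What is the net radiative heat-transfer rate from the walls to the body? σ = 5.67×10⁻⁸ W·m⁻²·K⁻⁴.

P_net ≈ 0.0336 W

For a small grey body in a large enclosure: P_net = εσA(T_body⁴ − T_wall⁴).
A = 4πr² = 0.003632 m²; T_body⁴ − T_wall⁴ = 1.157×10⁶ − 2.520×10⁸ = -2.509×10⁸ K⁴.
|P_net| = 0.65·5.67×10⁻⁸·0.003632·2.509×10⁸.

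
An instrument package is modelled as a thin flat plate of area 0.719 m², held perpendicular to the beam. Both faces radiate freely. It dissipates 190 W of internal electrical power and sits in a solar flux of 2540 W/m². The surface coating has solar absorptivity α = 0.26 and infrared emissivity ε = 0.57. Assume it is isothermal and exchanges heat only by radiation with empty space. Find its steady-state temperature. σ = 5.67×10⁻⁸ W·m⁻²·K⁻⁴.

At steady state, absorbed solar power + internal power = radiated power.
Absorbed: α·S·A_cross = 0.26·2540·0.7190 = 474.8 W (cross-section A).
Total input = 474.8 + 190 = 664.8 W.
Radiated: εσ·A_surf·T⁴ with A_surf = 2A = 1.438 m².
T⁴ = 664.8/(0.57·5.67×10⁻⁸·1.438) = 1.431×10¹⁰ K⁴.

T ≈ 346 K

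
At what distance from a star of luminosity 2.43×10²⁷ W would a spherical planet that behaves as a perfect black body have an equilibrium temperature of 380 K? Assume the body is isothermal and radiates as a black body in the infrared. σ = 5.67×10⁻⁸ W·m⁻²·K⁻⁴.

For an isothermal black-emitting sphere, (1−a)S·πr² = σ·4πr²·T⁴ ⇒ S = 4σT⁴/(1−a).
S = 4·5.67×10⁻⁸·(380)⁴/1.00 = 4729 W/m².
Flux falls as S = L/(4πd²), so d = √(L/(4πS)) = √(2.43×10²⁷/(4π·4729)).

d ≈ 2.02×10¹¹ m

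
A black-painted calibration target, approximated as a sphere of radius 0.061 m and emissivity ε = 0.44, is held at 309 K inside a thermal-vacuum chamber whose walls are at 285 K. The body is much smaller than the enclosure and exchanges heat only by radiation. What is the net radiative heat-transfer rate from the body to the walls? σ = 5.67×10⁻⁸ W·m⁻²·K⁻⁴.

For a small grey body in a large enclosure: P_net = εσA(T_body⁴ − T_wall⁴).
A = 4πr² = 0.04676 m²; T_body⁴ − T_wall⁴ = 9.117×10⁹ − 6.598×10⁹ = 2.519×10⁹ K⁴.
|P_net| = 0.44·5.67×10⁻⁸·0.04676·2.519×10⁹.

P_net ≈ 2.94 W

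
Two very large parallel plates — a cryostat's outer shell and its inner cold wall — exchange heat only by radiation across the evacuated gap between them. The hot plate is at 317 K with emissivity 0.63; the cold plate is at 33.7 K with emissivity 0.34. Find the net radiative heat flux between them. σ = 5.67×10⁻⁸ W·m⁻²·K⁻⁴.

For two infinite grey parallel plates, q = σ(T₁⁴ − T₂⁴)/(1/ε₁ + 1/ε₂ − 1).
T₁⁴ − T₂⁴ = 1.010×10¹⁰ − 1.290×10⁶ = 1.010×10¹⁰ K⁴.
1/ε₁ + 1/ε₂ − 1 = 1.587 + 2.941 − 1 = 3.528.
q = 5.67×10⁻⁸ × 1.010×10¹⁰ / 3.528.

q ≈ 162 W/m²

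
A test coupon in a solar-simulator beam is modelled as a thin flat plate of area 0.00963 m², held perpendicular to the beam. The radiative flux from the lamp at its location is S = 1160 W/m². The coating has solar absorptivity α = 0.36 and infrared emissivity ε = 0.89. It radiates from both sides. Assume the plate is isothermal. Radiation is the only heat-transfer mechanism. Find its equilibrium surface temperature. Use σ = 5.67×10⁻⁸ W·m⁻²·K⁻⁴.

At equilibrium, absorbed power = emitted power.
Absorbing cross-section = A = 0.009630 m²; emitting surface = 2A = 0.01926 m² (ratio 2).
αS·A_cross = εσ·A_surf·T⁴  ⇒  T⁴ = αS/(ε·2σ).
T⁴ = 0.360·1160/(0.89·2·5.67×10⁻⁸) = 4.138×10⁹ K⁴.
T = (4.138×10⁹)^(1/4).

T ≈ 254 K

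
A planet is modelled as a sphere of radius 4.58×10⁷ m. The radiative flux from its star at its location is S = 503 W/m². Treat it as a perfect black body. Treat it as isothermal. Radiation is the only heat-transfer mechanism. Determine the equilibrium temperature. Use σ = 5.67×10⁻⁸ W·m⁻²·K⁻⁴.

At equilibrium, absorbed power = emitted power.
Absorbing cross-section = πr² = 6.590×10¹⁵ m²; emitting surface = 4πr² = 2.636×10¹⁶ m² (ratio 4).
S·A_cross = εσ·A_surf·T⁴  ⇒  T⁴ = S/(4σ).
T⁴ = 1.00·503/(4·5.67×10⁻⁸) = 2.218×10⁹ K⁴.
T = (2.218×10⁹)^(1/4).

T ≈ 217 K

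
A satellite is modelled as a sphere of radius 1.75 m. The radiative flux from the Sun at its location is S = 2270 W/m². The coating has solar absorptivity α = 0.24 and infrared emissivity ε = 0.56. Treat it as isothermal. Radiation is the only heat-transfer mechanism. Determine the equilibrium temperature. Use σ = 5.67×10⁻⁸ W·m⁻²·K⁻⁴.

T ≈ 256 K

At equilibrium, absorbed power = emitted power.
Absorbing cross-section = πr² = 9.621 m²; emitting surface = 4πr² = 38.48 m² (ratio 4).
αS·A_cross = εσ·A_surf·T⁴  ⇒  T⁴ = αS/(ε·4σ).
T⁴ = 0.240·2270/(0.56·4·5.67×10⁻⁸) = 4.289×10⁹ K⁴.
T = (4.289×10⁹)^(1/4).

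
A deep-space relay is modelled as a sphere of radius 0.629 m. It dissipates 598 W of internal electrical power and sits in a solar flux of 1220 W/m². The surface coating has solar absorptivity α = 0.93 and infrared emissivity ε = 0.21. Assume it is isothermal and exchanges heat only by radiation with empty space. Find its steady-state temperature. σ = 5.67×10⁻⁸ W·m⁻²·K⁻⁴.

T ≈ 429 K

At steady state, absorbed solar power + internal power = radiated power.
Absorbed: α·S·A_cross = 0.93·1220·1.243 = 1410 W (cross-section πr²).
Total input = 1410 + 598 = 2008 W.
Radiated: εσ·A_surf·T⁴ with A_surf = 4πr² = 4.972 m².
T⁴ = 2008/(0.21·5.67×10⁻⁸·4.972) = 3.392×10¹⁰ K⁴.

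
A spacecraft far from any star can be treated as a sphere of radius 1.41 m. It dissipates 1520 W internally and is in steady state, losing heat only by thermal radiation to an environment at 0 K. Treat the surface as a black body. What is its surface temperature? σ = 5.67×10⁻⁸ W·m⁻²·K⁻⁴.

Steady state: internal power = radiated power, P = εσA T⁴.
Radiating area A = 4πr² = 24.98 m².
T⁴ = P/(εσA) = 1520/(1.0·5.67×10⁻⁸·24.98) = 1.073×10⁹ K⁴.
T = (1.073×10⁹)^(1/4).

T ≈ 181 K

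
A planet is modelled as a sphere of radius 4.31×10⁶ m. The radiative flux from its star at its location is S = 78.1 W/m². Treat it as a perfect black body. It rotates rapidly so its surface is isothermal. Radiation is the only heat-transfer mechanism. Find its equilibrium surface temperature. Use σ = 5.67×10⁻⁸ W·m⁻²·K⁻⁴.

At equilibrium, absorbed power = emitted power.
Absorbing cross-section = πr² = 5.836×10¹³ m²; emitting surface = 4πr² = 2.334×10¹⁴ m² (ratio 4).
S·A_cross = εσ·A_surf·T⁴  ⇒  T⁴ = S/(4σ).
T⁴ = 1.00·78.1/(4·5.67×10⁻⁸) = 3.444×10⁸ K⁴.
T = (3.444×10⁸)^(1/4).

T ≈ 136 K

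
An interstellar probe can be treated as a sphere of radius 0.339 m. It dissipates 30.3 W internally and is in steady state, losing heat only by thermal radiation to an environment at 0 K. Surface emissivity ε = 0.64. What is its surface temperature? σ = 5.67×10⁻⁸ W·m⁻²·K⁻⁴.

T ≈ 155 K

Steady state: internal power = radiated power, P = εσA T⁴.
Radiating area A = 4πr² = 1.444 m².
T⁴ = P/(εσA) = 30.3/(0.64·5.67×10⁻⁸·1.444) = 5.782×10⁸ K⁴.
T = (5.782×10⁸)^(1/4).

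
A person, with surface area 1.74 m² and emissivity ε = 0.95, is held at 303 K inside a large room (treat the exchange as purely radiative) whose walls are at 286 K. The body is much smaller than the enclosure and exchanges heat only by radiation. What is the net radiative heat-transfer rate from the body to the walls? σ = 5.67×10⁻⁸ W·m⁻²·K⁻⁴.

For a small grey body in a large enclosure: P_net = εσA(T_body⁴ − T_wall⁴).
A = 1.74 m²; T_body⁴ − T_wall⁴ = 8.429×10⁹ − 6.691×10⁹ = 1.738×10⁹ K⁴.
|P_net| = 0.95·5.67×10⁻⁸·1.740·1.738×10⁹.

P_net ≈ 163 W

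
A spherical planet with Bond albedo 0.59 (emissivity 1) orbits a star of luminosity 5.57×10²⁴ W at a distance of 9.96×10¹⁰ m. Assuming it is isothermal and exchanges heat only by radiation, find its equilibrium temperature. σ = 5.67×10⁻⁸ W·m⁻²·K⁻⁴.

T ≈ 94.8 K

First find the stellar flux at distance d: S = L/(4πd²) = 5.57×10²⁴/(4π·(9.96×10¹⁰)²) = 44.68 W/m².
For an isothermal sphere, absorbed (1−a)S·πr² = emitted σ·4πr²·T⁴, so T⁴ = (1−a)S/(4σ).
T⁴ = 0.410·44.68/(4·5.67×10⁻⁸) = 8.077×10⁷ K⁴.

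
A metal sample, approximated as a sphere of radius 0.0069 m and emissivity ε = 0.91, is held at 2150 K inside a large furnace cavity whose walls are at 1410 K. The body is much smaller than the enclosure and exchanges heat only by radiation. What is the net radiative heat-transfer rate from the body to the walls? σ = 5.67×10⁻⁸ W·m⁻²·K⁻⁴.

P_net ≈ 538 W

For a small grey body in a large enclosure: P_net = εσA(T_body⁴ − T_wall⁴).
A = 4πr² = 5.983×10⁻⁴ m²; T_body⁴ − T_wall⁴ = 2.137×10¹³ − 3.953×10¹² = 1.741×10¹³ K⁴.
|P_net| = 0.91·5.67×10⁻⁸·5.983×10⁻⁴·1.741×10¹³.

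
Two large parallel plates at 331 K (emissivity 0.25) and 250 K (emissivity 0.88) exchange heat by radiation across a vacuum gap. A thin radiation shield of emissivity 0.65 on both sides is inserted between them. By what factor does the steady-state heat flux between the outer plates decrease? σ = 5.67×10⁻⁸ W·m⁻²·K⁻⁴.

Without shield: q₀ = σΔ(T⁴)/(1/ε₁+1/ε₂−1) with denominator 4.136.
With shield the two gaps are in series; the resistances add: (1/ε₁+1/ε_s−1)+(1/ε_s+1/ε₂−1) = 4.538+1.675 = 6.213.
Heat-flux ratio q₀/q = 6.213/4.136.

factor ≈ 1.50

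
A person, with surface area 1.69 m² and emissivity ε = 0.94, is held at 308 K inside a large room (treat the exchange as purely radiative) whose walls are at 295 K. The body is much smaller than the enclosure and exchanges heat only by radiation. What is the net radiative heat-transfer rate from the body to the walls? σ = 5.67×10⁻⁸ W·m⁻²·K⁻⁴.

For a small grey body in a large enclosure: P_net = εσA(T_body⁴ − T_wall⁴).
A = 1.69 m²; T_body⁴ − T_wall⁴ = 8.999×10⁹ − 7.573×10⁹ = 1.426×10⁹ K⁴.
|P_net| = 0.94·5.67×10⁻⁸·1.690·1.426×10⁹.

P_net ≈ 128 W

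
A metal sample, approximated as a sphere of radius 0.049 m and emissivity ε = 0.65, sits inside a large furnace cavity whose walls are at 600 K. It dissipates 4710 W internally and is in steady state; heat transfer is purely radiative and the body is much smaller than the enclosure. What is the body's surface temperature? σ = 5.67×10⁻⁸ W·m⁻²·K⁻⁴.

For a small grey body in a large enclosure, net radiated power = εσA(T⁴ − T_w⁴).
Steady state: P = εσA(T⁴ − T_w⁴) with A = 4πr² = 0.03017 m².
T⁴ = P/(εσA) + T_w⁴ = 4710/(0.65·5.67×10⁻⁸·0.03017) + (600)⁴
    = 4.236×10¹² + 1.296×10¹¹ = 4.365×10¹² K⁴.

T ≈ 1450 K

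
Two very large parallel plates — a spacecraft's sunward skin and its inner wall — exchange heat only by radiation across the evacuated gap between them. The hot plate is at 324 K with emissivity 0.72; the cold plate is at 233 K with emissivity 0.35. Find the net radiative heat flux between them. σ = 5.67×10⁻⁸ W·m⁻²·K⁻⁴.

q ≈ 141 W/m²

For two infinite grey parallel plates, q = σ(T₁⁴ − T₂⁴)/(1/ε₁ + 1/ε₂ − 1).
T₁⁴ − T₂⁴ = 1.102×10¹⁰ − 2.947×10⁹ = 8.073×10⁹ K⁴.
1/ε₁ + 1/ε₂ − 1 = 1.389 + 2.857 − 1 = 3.246.
q = 5.67×10⁻⁸ × 8.073×10⁹ / 3.246.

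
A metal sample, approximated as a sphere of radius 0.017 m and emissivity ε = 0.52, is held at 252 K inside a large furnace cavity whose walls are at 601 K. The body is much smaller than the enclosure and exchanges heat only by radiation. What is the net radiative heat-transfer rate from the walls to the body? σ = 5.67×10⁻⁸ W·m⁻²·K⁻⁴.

P_net ≈ 13.5 W

For a small grey body in a large enclosure: P_net = εσA(T_body⁴ − T_wall⁴).
A = 4πr² = 0.003632 m²; T_body⁴ − T_wall⁴ = 4.033×10⁹ − 1.305×10¹¹ = -1.264×10¹¹ K⁴.
|P_net| = 0.52·5.67×10⁻⁸·0.003632·1.264×10¹¹.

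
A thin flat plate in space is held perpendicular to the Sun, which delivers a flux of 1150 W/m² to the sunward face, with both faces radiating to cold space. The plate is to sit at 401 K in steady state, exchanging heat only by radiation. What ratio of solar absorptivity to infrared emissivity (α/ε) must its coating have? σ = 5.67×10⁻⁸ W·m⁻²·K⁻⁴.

α/ε ≈ 2.55

Balance: αS·A = εσ·2A·T⁴ ⇒ α/ε = 2σT⁴/S.
α/ε = 2·5.67×10⁻⁸·(401)⁴/1150 = 2·5.67×10⁻⁸·2.586×10¹⁰/1150.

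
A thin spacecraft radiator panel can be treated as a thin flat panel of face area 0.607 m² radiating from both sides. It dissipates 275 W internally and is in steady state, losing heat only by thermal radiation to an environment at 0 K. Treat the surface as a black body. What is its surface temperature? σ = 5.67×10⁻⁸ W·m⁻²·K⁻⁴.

T ≈ 251 K

Steady state: internal power = radiated power, P = εσA T⁴.
Radiating area A = 2·0.607 = 1.214 m².
T⁴ = P/(εσA) = 275/(1.0·5.67×10⁻⁸·1.214) = 3.995×10⁹ K⁴.
T = (3.995×10⁹)^(1/4).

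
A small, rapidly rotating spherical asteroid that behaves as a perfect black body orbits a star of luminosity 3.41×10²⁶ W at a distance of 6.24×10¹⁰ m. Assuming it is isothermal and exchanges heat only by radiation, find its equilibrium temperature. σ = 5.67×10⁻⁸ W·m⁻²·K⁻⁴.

T ≈ 419 K

First find the stellar flux at distance d: S = L/(4πd²) = 3.41×10²⁶/(4π·(6.24×10¹⁰)²) = 6969 W/m².
For an isothermal sphere, absorbed (1−a)S·πr² = emitted σ·4πr²·T⁴, so T⁴ = (1−a)S/(4σ).
T⁴ = 1.00·6969/(4·5.67×10⁻⁸) = 3.073×10¹⁰ K⁴.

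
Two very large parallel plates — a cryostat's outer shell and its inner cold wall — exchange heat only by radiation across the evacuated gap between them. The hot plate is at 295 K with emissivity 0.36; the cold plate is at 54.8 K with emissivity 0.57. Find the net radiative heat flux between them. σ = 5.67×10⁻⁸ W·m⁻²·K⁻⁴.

q ≈ 121 W/m²

For two infinite grey parallel plates, q = σ(T₁⁴ − T₂⁴)/(1/ε₁ + 1/ε₂ − 1).
T₁⁴ − T₂⁴ = 7.573×10⁹ − 9.018×10⁶ = 7.564×10⁹ K⁴.
1/ε₁ + 1/ε₂ − 1 = 2.778 + 1.754 − 1 = 3.532.
q = 5.67×10⁻⁸ × 7.564×10⁹ / 3.532.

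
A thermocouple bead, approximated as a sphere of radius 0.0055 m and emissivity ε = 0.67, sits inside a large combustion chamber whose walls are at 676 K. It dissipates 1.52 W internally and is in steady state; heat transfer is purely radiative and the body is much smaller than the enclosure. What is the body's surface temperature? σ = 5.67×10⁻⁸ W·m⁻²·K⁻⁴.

For a small grey body in a large enclosure, net radiated power = εσA(T⁴ − T_w⁴).
Steady state: P = εσA(T⁴ − T_w⁴) with A = 4πr² = 3.801×10⁻⁴ m².
T⁴ = P/(εσA) + T_w⁴ = 1.52/(0.67·5.67×10⁻⁸·3.801×10⁻⁴) + (676)⁴
    = 1.053×10¹¹ + 2.088×10¹¹ = 3.141×10¹¹ K⁴.

T ≈ 749 K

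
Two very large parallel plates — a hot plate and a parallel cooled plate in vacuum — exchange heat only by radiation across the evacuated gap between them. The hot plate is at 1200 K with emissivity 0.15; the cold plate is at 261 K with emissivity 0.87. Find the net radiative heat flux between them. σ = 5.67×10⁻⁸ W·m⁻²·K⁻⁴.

For two infinite grey parallel plates, q = σ(T₁⁴ − T₂⁴)/(1/ε₁ + 1/ε₂ − 1).
T₁⁴ − T₂⁴ = 2.074×10¹² − 4.640×10⁹ = 2.069×10¹² K⁴.
1/ε₁ + 1/ε₂ − 1 = 6.667 + 1.149 − 1 = 6.816.
q = 5.67×10⁻⁸ × 2.069×10¹² / 6.816.

q ≈ 17200 W/m²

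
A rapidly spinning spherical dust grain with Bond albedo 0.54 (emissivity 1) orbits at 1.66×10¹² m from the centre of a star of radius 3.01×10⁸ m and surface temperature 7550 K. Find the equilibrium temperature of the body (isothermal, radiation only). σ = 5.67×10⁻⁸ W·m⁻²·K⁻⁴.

The star's surface emits σT_*⁴; at distance d the flux is S = σT_*⁴(R_*/d)².
S = 5.67×10⁻⁸·(7550)⁴·(3.01×10⁸/1.66×10¹²)² = 6.057 W/m².
For an isothermal sphere T⁴ = (1−a)S/(4σ) = 1.229×10⁷ K⁴.

T ≈ 59.2 K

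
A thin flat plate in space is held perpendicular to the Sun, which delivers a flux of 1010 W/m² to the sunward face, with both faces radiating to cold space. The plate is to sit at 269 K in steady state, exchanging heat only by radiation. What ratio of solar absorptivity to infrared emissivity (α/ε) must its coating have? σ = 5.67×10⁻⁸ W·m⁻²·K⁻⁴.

α/ε ≈ 0.588

Balance: αS·A = εσ·2A·T⁴ ⇒ α/ε = 2σT⁴/S.
α/ε = 2·5.67×10⁻⁸·(269)⁴/1010 = 2·5.67×10⁻⁸·5.236×10⁹/1010.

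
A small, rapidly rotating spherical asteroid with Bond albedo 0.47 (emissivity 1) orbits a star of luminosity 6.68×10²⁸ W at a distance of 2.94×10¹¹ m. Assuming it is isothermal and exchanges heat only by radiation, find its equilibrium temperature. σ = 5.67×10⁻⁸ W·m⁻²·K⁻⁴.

T ≈ 616 K

First find the stellar flux at distance d: S = L/(4πd²) = 6.68×10²⁸/(4π·(2.94×10¹¹)²) = 61500 W/m².
For an isothermal sphere, absorbed (1−a)S·πr² = emitted σ·4πr²·T⁴, so T⁴ = (1−a)S/(4σ).
T⁴ = 0.530·61500/(4·5.67×10⁻⁸) = 1.437×10¹¹ K⁴.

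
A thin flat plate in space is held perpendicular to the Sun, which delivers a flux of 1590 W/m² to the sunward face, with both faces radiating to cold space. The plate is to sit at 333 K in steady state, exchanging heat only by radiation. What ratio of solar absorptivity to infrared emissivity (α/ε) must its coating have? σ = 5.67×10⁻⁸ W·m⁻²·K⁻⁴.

α/ε ≈ 0.877

Balance: αS·A = εσ·2A·T⁴ ⇒ α/ε = 2σT⁴/S.
α/ε = 2·5.67×10⁻⁸·(333)⁴/1590 = 2·5.67×10⁻⁸·1.230×10¹⁰/1590.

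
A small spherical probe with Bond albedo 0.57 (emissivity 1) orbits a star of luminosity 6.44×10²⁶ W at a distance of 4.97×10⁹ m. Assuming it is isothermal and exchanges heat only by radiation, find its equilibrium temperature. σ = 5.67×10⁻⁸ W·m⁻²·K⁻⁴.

T ≈ 1410 K

First find the stellar flux at distance d: S = L/(4πd²) = 6.44×10²⁶/(4π·(4.97×10⁹)²) = 2.075×10⁶ W/m².
For an isothermal sphere, absorbed (1−a)S·πr² = emitted σ·4πr²·T⁴, so T⁴ = (1−a)S/(4σ).
T⁴ = 0.430·2.075×10⁶/(4·5.67×10⁻⁸) = 3.934×10¹² K⁴.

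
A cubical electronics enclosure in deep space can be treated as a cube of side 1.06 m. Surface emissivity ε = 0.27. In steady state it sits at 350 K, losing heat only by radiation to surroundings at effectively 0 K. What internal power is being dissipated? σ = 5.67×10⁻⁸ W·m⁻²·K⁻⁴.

Steady state: P = εσA T⁴.
A = 6L² = 6.742 m²; T⁴ = (350)⁴ = 1.501×10¹⁰ K⁴.
P = 0.27 × 5.67×10⁻⁸ × 6.742 × 1.501×10¹⁰.

P ≈ 1550 W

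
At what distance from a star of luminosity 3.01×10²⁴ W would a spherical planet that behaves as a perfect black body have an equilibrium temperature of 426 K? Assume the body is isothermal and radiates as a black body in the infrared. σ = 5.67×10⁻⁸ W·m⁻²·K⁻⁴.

d ≈ 5.66×10⁹ m

For an isothermal black-emitting sphere, (1−a)S·πr² = σ·4πr²·T⁴ ⇒ S = 4σT⁴/(1−a).
S = 4·5.67×10⁻⁸·(426)⁴/1.00 = 7469 W/m².
Flux falls as S = L/(4πd²), so d = √(L/(4πS)) = √(3.01×10²⁴/(4π·7469)).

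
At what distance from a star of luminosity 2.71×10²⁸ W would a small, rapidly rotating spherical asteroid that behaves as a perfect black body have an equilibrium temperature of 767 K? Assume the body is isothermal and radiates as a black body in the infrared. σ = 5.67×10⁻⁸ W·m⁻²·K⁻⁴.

For an isothermal black-emitting sphere, (1−a)S·πr² = σ·4πr²·T⁴ ⇒ S = 4σT⁴/(1−a).
S = 4·5.67×10⁻⁸·(767)⁴/1.00 = 78490 W/m².
Flux falls as S = L/(4πd²), so d = √(L/(4πS)) = √(2.71×10²⁸/(4π·78490)).

d ≈ 1.66×10¹¹ m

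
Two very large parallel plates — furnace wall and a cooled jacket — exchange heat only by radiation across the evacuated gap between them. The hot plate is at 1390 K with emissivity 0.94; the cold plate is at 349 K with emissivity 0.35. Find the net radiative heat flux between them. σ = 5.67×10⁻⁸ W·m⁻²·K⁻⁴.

For two infinite grey parallel plates, q = σ(T₁⁴ − T₂⁴)/(1/ε₁ + 1/ε₂ − 1).
T₁⁴ − T₂⁴ = 3.733×10¹² − 1.484×10¹⁰ = 3.718×10¹² K⁴.
1/ε₁ + 1/ε₂ − 1 = 1.064 + 2.857 − 1 = 2.921.
q = 5.67×10⁻⁸ × 3.718×10¹² / 2.921.

q ≈ 72200 W/m²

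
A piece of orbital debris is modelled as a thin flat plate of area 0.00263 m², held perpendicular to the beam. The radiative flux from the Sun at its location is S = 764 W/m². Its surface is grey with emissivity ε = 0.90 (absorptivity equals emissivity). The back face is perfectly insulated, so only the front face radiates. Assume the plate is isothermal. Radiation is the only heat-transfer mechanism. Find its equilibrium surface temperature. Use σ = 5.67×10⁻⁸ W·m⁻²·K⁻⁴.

T ≈ 341 K

At equilibrium, absorbed power = emitted power.
Absorbing cross-section = A = 0.002630 m²; emitting surface = A = 0.002630 m² (ratio 1).
εS·A_cross = εσ·A_surf·T⁴  ⇒  T⁴ = S/(1σ)   (ε cancels).
T⁴ = 764/(1·5.67×10⁻⁸) = 1.347×10¹⁰ K⁴.
T = (1.347×10¹⁰)^(1/4).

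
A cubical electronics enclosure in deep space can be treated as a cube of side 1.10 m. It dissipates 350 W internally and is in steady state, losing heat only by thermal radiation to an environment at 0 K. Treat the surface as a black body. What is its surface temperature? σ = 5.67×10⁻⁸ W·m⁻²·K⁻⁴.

T ≈ 171 K

Steady state: internal power = radiated power, P = εσA T⁴.
Radiating area A = 6L² = 7.260 m².
T⁴ = P/(εσA) = 350/(1.0·5.67×10⁻⁸·7.260) = 8.503×10⁸ K⁴.
T = (8.503×10⁸)^(1/4).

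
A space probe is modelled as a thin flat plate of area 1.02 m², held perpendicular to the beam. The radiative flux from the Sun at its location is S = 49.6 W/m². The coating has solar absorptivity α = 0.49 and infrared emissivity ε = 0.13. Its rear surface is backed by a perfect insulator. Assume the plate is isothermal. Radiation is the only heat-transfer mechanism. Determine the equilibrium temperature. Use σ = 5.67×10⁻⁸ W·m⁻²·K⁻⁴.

T ≈ 240 K

At equilibrium, absorbed power = emitted power.
Absorbing cross-section = A = 1.020 m²; emitting surface = A = 1.020 m² (ratio 1).
αS·A_cross = εσ·A_surf·T⁴  ⇒  T⁴ = αS/(ε·1σ).
T⁴ = 0.490·49.6/(0.13·1·5.67×10⁻⁸) = 3.297×10⁹ K⁴.
T = (3.297×10⁹)^(1/4).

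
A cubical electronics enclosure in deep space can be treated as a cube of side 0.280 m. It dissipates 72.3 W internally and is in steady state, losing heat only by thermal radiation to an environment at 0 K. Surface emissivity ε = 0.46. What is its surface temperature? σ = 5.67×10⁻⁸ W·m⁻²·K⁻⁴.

T ≈ 277 K

Steady state: internal power = radiated power, P = εσA T⁴.
Radiating area A = 6L² = 0.4704 m².
T⁴ = P/(εσA) = 72.3/(0.46·5.67×10⁻⁸·0.4704) = 5.893×10⁹ K⁴.
T = (5.893×10⁹)^(1/4).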